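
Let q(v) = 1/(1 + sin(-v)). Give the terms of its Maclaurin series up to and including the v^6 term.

Let u equal the inner series; expand the outer function in u and truncate.
q(0) = 1
q′(0) = 1
q′′(0) = 2
q′′′(0) = 5
q^(4)(0) = 16
q^(5)(0) = 61
q^(6)(0) = 272

17*v^6/45 + 61*v^5/120 + 2*v^4/3 + 5*v^3/6 + v^2 + v + 1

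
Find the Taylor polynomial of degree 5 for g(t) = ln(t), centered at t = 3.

g(3) = ln(3)
g′(3) = 1/3
g′′(3) = -1/9
g′′′(3) = 2/27
g^(4)(3) = -2/27
g^(5)(3) = 8/81

(t - 3)^5/1215 - (t - 3)^4/324 + (t - 3)^3/81 - (t - 3)^2/18 + (t - 3)/3 + ln(3)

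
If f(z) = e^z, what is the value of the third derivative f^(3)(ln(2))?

The coefficient of (z - ln(2))^3 in the expansion is 1/3, so f′′′(ln(2)) = 3! * (1/3) = 2.

2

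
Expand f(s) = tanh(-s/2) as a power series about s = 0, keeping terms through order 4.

s^3/24 - s/2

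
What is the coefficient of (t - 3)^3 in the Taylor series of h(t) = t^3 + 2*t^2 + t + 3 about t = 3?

1

Apply the Taylor formula c_k = f^(k)(a)/k!.
[(t - 3)^0] = 51;  [(t - 3)^1] = 40;  [(t - 3)^2] = 11;  [(t - 3)^3] = 1.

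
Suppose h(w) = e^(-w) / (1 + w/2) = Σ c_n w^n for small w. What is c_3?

Expand each factor separately, then convolve coefficients.
h(0) = 1
h′(0) = -3/2
h′′(0) = 5/2
h′′′(0) = -19/4
So c_3 = h′′′(0)/3! = -19/24.

-19/24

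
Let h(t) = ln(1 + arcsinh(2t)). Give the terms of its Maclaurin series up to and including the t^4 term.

Let u equal the inner series; expand the outer function in u and truncate.
h(0) = 0
h′(0) = 2
h′′(0) = -4
h′′′(0) = 8
h^(4)(0) = -32
Then c_k = h^(k)(0)/k! gives each Taylor coefficient.

-4*t^4/3 + 4*t^3/3 - 2*t^2 + 2*t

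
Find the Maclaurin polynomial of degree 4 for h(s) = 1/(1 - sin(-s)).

2*s^4/3 - 5*s^3/6 + s^2 - s + 1

Substitute the inner expansion into the outer series and collect powers.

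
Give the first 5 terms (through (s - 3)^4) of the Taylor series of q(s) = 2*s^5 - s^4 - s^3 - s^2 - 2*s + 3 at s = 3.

29*(s - 3)^4 + 167*(s - 3)^3 + 476*(s - 3)^2 + 667*(s - 3) + 366

Apply the Taylor formula c_k = f^(k)(a)/k!.
q(3) = 366
q′(3) = 667
q′′(3) = 952
q′′′(3) = 1002
q^(4)(3) = 696
Then c_k = q^(k)(3)/k! gives each Taylor coefficient.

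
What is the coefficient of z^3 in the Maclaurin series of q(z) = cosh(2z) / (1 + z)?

-3

Multiply the two series term by term and collect like powers.
q(0) = 1
q′(0) = -1
q′′(0) = 6
q′′′(0) = -18
The Taylor polynomial is Σ q^(k)(0)/k! · z^k.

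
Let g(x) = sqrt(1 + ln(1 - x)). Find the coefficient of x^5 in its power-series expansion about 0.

-1609/3840

Plug the Maclaurin series of the inner function into that of the outer and collect terms.
[x^0] = 1;  [x^1] = -1/2;  [x^2] = -3/8;  [x^3] = -17/48;  [x^4] = -143/384;  [x^5] = -1609/3840.
So c_5 = g^(5)(0)/5! = -1609/3840.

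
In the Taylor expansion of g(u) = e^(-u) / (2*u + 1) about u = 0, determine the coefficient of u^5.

Expand 1/(denominator) as a geometric series and multiply by the numerator's series.
[u^0] = 1;  [u^1] = -3;  [u^2] = 13/2;  [u^3] = -79/6;  [u^4] = 211/8;  [u^5] = -6331/120.

-6331/120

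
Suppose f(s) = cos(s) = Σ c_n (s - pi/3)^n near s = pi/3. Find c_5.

-sqrt(3)/240

f(pi/3) = 1/2
f′(pi/3) = -sqrt(3)/2
f′′(pi/3) = -1/2
f′′′(pi/3) = sqrt(3)/2
f^(4)(pi/3) = 1/2
f^(5)(pi/3) = -sqrt(3)/2
So c_5 = f^(5)(pi/3)/5! = -sqrt(3)/240.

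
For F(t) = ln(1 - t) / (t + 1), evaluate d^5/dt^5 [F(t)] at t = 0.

-94

Expand 1/(denominator) as a geometric series and multiply by the numerator's series.
From the series, [t^5] F = -47/60; multiply by 5! = 120 to get -94.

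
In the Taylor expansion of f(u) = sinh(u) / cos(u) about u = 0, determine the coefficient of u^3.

2/3

Write the quotient as an unknown series and match coefficients against numerator = denominator · series.
[u^0] = 0;  [u^1] = 1;  [u^2] = 0;  [u^3] = 2/3.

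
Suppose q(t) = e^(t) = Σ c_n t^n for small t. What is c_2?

1/2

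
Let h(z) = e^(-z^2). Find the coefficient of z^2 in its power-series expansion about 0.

-1

h(0) = 1
h′(0) = 0
h′′(0) = -2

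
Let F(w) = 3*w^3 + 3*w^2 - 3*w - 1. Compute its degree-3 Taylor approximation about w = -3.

Use the known series and substitute for the argument.
F(-3) = -46
F′(-3) = 60
F′′(-3) = -48
F′′′(-3) = 18

3*(w + 3)^3 - 24*(w + 3)^2 + 60*(w + 3) - 46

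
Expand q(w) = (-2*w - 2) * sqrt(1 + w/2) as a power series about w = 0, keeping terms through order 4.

-11*w^4/1024 + 3*w^3/64 - 7*w^2/16 - 5*w/2 - 2

Multiply each power in the prefactor through the base expansion.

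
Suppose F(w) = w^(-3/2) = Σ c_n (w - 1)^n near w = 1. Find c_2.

15/8

[(w - 1)^0] = 1;  [(w - 1)^1] = -3/2;  [(w - 1)^2] = 15/8.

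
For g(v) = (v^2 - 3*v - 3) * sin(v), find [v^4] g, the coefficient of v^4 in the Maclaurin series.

Distribute the polynomial across the series and collect like powers.
g(0) = 0
g′(0) = -3
g′′(0) = -6
g′′′(0) = 9
g^(4)(0) = 12
So c_4 = g^(4)(0)/4! = 1/2.

1/2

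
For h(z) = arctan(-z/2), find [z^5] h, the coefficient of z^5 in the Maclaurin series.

-1/160

[z^0] = 0;  [z^1] = -1/2;  [z^2] = 0;  [z^3] = 1/24;  [z^4] = 0;  [z^5] = -1/160.
So c_5 = h^(5)(0)/5! = -1/160.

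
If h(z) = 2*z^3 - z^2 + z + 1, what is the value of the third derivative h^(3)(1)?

Apply the Taylor formula c_k = f^(k)(a)/k!.
The coefficient of (z - 1)^3 in the expansion is 2, so h′′′(1) = 3! * (2) = 12.

12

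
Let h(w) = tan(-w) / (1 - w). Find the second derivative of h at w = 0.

-2

Expand each factor separately, then convolve coefficients.
The coefficient of w^2 in the expansion is -1, so h′′(0) = 2! * (-1) = -2.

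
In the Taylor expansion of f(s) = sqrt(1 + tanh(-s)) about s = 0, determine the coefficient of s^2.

Let u equal the inner series; expand the outer function in u and truncate.
f(0) = 1
f′(0) = -1/2
f′′(0) = -1/4

-1/8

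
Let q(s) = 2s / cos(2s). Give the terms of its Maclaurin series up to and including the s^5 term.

Invert the denominator's series and multiply.
[s^0] = 0;  [s^1] = 2;  [s^2] = 0;  [s^3] = 4;  [s^4] = 0;  [s^5] = 20/3.

20*s^5/3 + 4*s^3 + 2*s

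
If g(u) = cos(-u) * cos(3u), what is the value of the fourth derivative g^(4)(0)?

136

Expand each factor separately, then convolve coefficients.
The coefficient of u^4 in the expansion is 17/3, so g^(4)(0) = 4! * (17/3) = 136.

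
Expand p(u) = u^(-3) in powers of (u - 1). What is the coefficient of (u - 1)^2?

p(1) = 1
p′(1) = -3
p′′(1) = 12
So c_2 = p′′(1)/2! = 6.

6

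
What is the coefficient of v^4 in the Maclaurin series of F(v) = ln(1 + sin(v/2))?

-1/192

Substitute the inner expansion into the outer series and collect powers.
F(0) = 0
F′(0) = 1/2
F′′(0) = -1/4
F′′′(0) = 1/8
F^(4)(0) = -1/8
So c_4 = F^(4)(0)/4! = -1/192.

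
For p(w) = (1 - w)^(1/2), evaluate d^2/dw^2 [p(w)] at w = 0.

Compute the successive derivatives at the expansion point and divide by k!.
The coefficient of w^2 in the expansion is -1/8, so p′′(0) = 2! * (-1/8) = -1/4.

-1/4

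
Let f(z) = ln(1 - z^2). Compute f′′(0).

Apply the Taylor formula c_k = f^(k)(a)/k!.
The coefficient of z^2 in the expansion is -1, so f′′(0) = 2! * (-1) = -2.

-2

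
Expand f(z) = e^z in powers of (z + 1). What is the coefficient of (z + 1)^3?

Differentiate repeatedly and evaluate at the center.
f(-1) = e^(-1)
f′(-1) = e^(-1)
f′′(-1) = e^(-1)
f′′′(-1) = e^(-1)
So c_3 = f′′′(-1)/3! = e^(-1)/6.

e^(-1)/6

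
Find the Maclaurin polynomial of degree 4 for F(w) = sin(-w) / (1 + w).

5*w^4/6 - 5*w^3/6 + w^2 - w

Take the Cauchy product of the two expansions.
F(0) = 0
F′(0) = -1
F′′(0) = 2
F′′′(0) = -5
F^(4)(0) = 20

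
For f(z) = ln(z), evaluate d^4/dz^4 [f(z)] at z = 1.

From the series, [(z - 1)^4] f = -1/4; multiply by 4! = 24 to get -6.

-6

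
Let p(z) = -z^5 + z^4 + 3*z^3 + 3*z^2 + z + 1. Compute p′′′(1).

-18

Apply the Taylor formula c_k = f^(k)(a)/k!.
The coefficient of (z - 1)^3 in the expansion is -3, so p′′′(1) = 3! * (-3) = -18.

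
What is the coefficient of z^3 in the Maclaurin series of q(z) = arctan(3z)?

q(0) = 0
q′(0) = 3
q′′(0) = 0
q′′′(0) = -54
Then c_k = q^(k)(0)/k! gives each Taylor coefficient.

-9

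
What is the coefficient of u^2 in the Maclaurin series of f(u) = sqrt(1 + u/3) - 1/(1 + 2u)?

Add the two expansions coefficient-wise.

-289/72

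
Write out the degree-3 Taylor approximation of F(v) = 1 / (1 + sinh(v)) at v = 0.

-7*v^3/6 + v^2 - v + 1

Write 1/(1+u) = 1 - u + u^2 - u^3 + ... and substitute the series for u.
F(0) = 1
F′(0) = -1
F′′(0) = 2
F′′′(0) = -7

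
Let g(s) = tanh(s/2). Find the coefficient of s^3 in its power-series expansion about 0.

-1/24

g(0) = 0
g′(0) = 1/2
g′′(0) = 0
g′′′(0) = -1/4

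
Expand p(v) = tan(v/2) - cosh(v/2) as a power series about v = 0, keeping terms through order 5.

Expand each term separately and add.
[v^0] = -1;  [v^1] = 1/2;  [v^2] = -1/8;  [v^3] = 1/24;  [v^4] = -1/384;  [v^5] = 1/240.

v^5/240 - v^4/384 + v^3/24 - v^2/8 + v/2 - 1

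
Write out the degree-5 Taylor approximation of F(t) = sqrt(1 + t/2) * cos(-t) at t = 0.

Expand each factor separately, then convolve coefficients.
F(0) = 1
F′(0) = 1/4
F′′(0) = -17/16
F′′′(0) = -45/64
F^(4)(0) = 337/256
F^(5)(0) = 905/1024

181*t^5/24576 + 337*t^4/6144 - 15*t^3/128 - 17*t^2/32 + t/4 + 1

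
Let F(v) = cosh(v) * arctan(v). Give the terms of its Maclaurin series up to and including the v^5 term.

Multiply the two series term by term and collect like powers.
[v^0] = 0;  [v^1] = 1;  [v^2] = 0;  [v^3] = 1/6;  [v^4] = 0;  [v^5] = 3/40.

3*v^5/40 + v^3/6 + v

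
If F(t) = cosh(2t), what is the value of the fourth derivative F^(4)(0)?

The coefficient of t^4 in the expansion is 2/3, so F^(4)(0) = 4! * (2/3) = 16.

16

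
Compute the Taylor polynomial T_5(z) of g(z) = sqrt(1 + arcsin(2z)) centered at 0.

Compose series: expand the inner function first, then feed it into the outer expansion.
[z^0] = 1;  [z^1] = 1;  [z^2] = -1/2;  [z^3] = 7/6;  [z^4] = -31/24;  [z^5] = 123/40.

123*z^5/40 - 31*z^4/24 + 7*z^3/6 - z^2/2 + z + 1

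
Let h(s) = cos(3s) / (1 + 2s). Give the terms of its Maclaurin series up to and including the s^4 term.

11*s^4/8 + s^3 - s^2/2 - 2*s + 1

Expand each factor separately, then convolve coefficients.
h(0) = 1
h′(0) = -2
h′′(0) = -1
h′′′(0) = 6
h^(4)(0) = 33
The Taylor polynomial is Σ h^(k)(0)/k! · s^k.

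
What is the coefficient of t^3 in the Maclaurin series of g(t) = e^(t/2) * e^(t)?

9/16

Write out both Maclaurin series and multiply, keeping only the needed powers.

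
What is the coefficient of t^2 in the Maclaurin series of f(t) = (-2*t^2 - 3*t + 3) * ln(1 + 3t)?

-45/2

Shift and add copies of the series according to the polynomial's terms.
So c_2 = f′′(0)/2! = -45/2.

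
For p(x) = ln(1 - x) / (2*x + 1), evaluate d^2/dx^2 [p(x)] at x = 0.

Expand 1/(denominator) as a geometric series and multiply by the numerator's series.
The coefficient of x^2 in the expansion is 3/2, so p′′(0) = 2! * (3/2) = 3.

3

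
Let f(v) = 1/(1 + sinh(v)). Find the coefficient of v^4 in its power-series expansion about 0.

Let u equal the inner series; expand the outer function in u and truncate.
f(0) = 1
f′(0) = -1
f′′(0) = 2
f′′′(0) = -7
f^(4)(0) = 32
Dividing each by k! gives the coefficients c_0, ..., c_4.

4/3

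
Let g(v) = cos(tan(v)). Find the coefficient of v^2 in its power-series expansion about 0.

-1/2

Substitute the inner expansion into the outer series and collect powers.
[v^0] = 1;  [v^1] = 0;  [v^2] = -1/2.
So c_2 = g′′(0)/2! = -1/2.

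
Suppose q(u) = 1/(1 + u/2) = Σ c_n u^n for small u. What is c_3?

-1/8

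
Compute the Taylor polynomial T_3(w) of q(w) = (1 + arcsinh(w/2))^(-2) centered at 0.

Let u equal the inner series; expand the outer function in u and truncate.
q(0) = 1
q′(0) = -1
q′′(0) = 3/2
q′′′(0) = -11/4

-11*w^3/24 + 3*w^2/4 - w + 1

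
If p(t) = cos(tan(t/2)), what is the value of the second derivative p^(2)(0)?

Compose series: expand the inner function first, then feed it into the outer expansion.
From the series, [t^2] p = -1/8; multiply by 2! = 2 to get -1/4.

-1/4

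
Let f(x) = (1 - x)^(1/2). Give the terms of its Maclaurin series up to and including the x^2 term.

f(0) = 1
f′(0) = -1/2
f′′(0) = -1/4

-x^2/8 - x/2 + 1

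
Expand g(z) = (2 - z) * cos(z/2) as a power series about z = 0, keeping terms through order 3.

Multiply each power in the prefactor through the base expansion.

z^3/8 - z^2/4 - z + 2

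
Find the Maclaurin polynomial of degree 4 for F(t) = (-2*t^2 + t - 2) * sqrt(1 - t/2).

61*t^4/1024 + 31*t^3/64 - 35*t^2/16 + 3*t/2 - 2

Multiply each power in the prefactor through the base expansion.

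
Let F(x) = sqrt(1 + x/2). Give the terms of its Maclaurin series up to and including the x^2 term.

-x^2/32 + x/4 + 1

Differentiate repeatedly and evaluate at the center.
F(0) = 1
F′(0) = 1/4
F′′(0) = -1/16
The Taylor polynomial is Σ F^(k)(0)/k! · x^k.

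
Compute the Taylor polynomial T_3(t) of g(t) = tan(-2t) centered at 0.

-8*t^3/3 - 2*t

g(0) = 0
g′(0) = -2
g′′(0) = 0
g′′′(0) = -16
Then c_k = g^(k)(0)/k! gives each Taylor coefficient.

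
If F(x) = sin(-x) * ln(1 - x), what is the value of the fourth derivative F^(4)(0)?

Expand each factor separately, then convolve coefficients.
From the series, [x^4] F = 1/6; multiply by 4! = 24 to get 4.

4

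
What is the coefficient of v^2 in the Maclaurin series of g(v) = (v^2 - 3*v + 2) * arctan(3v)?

Shift and add copies of the series according to the polynomial's terms.
g(0) = 0
g′(0) = 6
g′′(0) = -18
Dividing each by k! gives the coefficients c_0, ..., c_2.

-9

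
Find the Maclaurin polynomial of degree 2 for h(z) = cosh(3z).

9*z^2/2 + 1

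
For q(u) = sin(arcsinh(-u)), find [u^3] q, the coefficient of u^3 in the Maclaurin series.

1/3

Plug the Maclaurin series of the inner function into that of the outer and collect terms.
So c_3 = q′′′(0)/3! = 1/3.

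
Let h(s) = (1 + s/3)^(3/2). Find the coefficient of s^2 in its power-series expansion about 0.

1/24

h(0) = 1
h′(0) = 1/2
h′′(0) = 1/12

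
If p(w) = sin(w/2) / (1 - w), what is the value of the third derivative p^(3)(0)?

Expand each factor separately, then convolve coefficients.
From the series, [w^3] p = 23/48; multiply by 3! = 6 to get 23/8.

23/8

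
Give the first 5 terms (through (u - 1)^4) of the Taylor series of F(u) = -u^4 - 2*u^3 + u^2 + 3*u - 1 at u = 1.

Use the known series and substitute for the argument.
[(u - 1)^0] = 0;  [(u - 1)^1] = -5;  [(u - 1)^2] = -11;  [(u - 1)^3] = -6;  [(u - 1)^4] = -1.

-(u - 1)^4 - 6*(u - 1)^3 - 11*(u - 1)^2 - 5*(u - 1)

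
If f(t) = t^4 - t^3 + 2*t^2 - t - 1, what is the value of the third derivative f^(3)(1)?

Apply the Taylor formula c_k = f^(k)(a)/k!.
From the series, [(t - 1)^3] f = 3; multiply by 3! = 6 to get 18.

18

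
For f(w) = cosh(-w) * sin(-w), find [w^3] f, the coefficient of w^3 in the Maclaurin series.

Write out both Maclaurin series and multiply, keeping only the needed powers.
[w^0] = 0;  [w^1] = -1;  [w^2] = 0;  [w^3] = -1/3.

-1/3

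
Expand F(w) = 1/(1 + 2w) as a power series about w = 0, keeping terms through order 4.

16*w^4 - 8*w^3 + 4*w^2 - 2*w + 1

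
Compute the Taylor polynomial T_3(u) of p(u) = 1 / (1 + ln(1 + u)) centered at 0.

Write 1/(1+u) = 1 - u + u^2 - u^3 + ... and substitute the series for u.
p(0) = 1
p′(0) = -1
p′′(0) = 3
p′′′(0) = -14

-7*u^3/3 + 3*u^2/2 - u + 1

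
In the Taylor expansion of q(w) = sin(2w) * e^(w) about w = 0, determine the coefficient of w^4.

-1

Write out both Maclaurin series and multiply, keeping only the needed powers.
q(0) = 0
q′(0) = 2
q′′(0) = 4
q′′′(0) = -2
q^(4)(0) = -24
Then c_k = q^(k)(0)/k! gives each Taylor coefficient.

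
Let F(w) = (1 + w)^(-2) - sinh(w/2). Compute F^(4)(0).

120

Combine the two series term by term.
The coefficient of w^4 in the expansion is 5, so F^(4)(0) = 4! * (5) = 120.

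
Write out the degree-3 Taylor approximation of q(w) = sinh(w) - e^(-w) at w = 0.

w^3/3 - w^2/2 + 2*w - 1

Expand each term separately and add.
q(0) = -1
q′(0) = 2
q′′(0) = -1
q′′′(0) = 2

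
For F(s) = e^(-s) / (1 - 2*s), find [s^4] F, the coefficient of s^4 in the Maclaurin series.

Use 1/(1 - r) = Σ r^k on the denominator, then take the Cauchy product.
F(0) = 1
F′(0) = 1
F′′(0) = 5
F′′′(0) = 29
F^(4)(0) = 233
The Taylor polynomial is Σ F^(k)(0)/k! · s^k.

233/24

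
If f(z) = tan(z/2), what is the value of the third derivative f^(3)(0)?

1/4

The coefficient of z^3 in the expansion is 1/24, so f′′′(0) = 3! * (1/24) = 1/4.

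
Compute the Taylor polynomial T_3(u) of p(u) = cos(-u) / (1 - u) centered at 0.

u^3/2 + u^2/2 + u + 1

Use 1/(1 - r) = Σ r^k on the denominator, then take the Cauchy product.
p(0) = 1
p′(0) = 1
p′′(0) = 1
p′′′(0) = 3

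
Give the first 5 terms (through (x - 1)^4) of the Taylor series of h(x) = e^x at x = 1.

h(1) = e
h′(1) = e
h′′(1) = e
h′′′(1) = e
h^(4)(1) = e

e*(x - 1)^4/24 + e*(x - 1)^3/6 + e*(x - 1)^2/2 + e*(x - 1) + e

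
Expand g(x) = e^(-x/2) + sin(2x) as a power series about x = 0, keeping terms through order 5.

341*x^5/1280 + x^4/384 - 65*x^3/48 + x^2/8 + 3*x/2 + 1

Combine the two series term by term.
g(0) = 1
g′(0) = 3/2
g′′(0) = 1/4
g′′′(0) = -65/8
g^(4)(0) = 1/16
g^(5)(0) = 1023/32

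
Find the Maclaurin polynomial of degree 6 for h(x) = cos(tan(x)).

Compose series: expand the inner function first, then feed it into the outer expansion.
[x^0] = 1;  [x^1] = 0;  [x^2] = -1/2;  [x^3] = 0;  [x^4] = -7/24;  [x^5] = 0;  [x^6] = -97/720.

-97*x^6/720 - 7*x^4/24 - x^2/2 + 1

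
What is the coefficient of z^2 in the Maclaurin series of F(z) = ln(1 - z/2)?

-1/8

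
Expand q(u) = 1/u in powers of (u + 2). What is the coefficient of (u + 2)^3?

q(-2) = -1/2
q′(-2) = -1/4
q′′(-2) = -1/4
q′′′(-2) = -3/8
So c_3 = q′′′(-2)/3! = -1/16.

-1/16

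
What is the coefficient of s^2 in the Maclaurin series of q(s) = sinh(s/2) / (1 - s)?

1/2

Expand each factor separately, then convolve coefficients.
q(0) = 0
q′(0) = 1/2
q′′(0) = 1
So c_2 = q′′(0)/2! = 1/2.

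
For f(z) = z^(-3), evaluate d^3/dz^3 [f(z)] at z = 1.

-60

From the series, [(z - 1)^3] f = -10; multiply by 3! = 6 to get -60.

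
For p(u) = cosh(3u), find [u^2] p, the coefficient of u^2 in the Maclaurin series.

p(0) = 1
p′(0) = 0
p′′(0) = 9

9/2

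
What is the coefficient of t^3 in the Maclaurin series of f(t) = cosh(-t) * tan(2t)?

11/3

Expand each factor separately, then convolve coefficients.
f(0) = 0
f′(0) = 2
f′′(0) = 0
f′′′(0) = 22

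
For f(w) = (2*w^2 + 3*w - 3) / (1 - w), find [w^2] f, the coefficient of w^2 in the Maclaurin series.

Multiply each power in the prefactor through the base expansion.
f(0) = -3
f′(0) = 0
f′′(0) = 4
The Taylor polynomial is Σ f^(k)(0)/k! · w^k.

2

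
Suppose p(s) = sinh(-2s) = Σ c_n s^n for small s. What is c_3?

-4/3

[s^0] = 0;  [s^1] = -2;  [s^2] = 0;  [s^3] = -4/3.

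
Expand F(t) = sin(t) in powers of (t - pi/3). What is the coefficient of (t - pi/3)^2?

-sqrt(3)/4

Differentiate repeatedly and evaluate at the center.
F(pi/3) = sqrt(3)/2
F′(pi/3) = 1/2
F′′(pi/3) = -sqrt(3)/2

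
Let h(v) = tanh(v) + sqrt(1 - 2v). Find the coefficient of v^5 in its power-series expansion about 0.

Combine the two series term by term.
h(0) = 1
h′(0) = 0
h′′(0) = -1
h′′′(0) = -5
h^(4)(0) = -15
h^(5)(0) = -89

-89/120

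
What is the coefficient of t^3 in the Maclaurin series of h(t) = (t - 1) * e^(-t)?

Shift and add copies of the series according to the polynomial's terms.
h(0) = -1
h′(0) = 2
h′′(0) = -3
h′′′(0) = 4
So c_3 = h′′′(0)/3! = 2/3.

2/3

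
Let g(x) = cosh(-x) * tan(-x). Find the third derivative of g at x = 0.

Expand each factor separately, then convolve coefficients.
From the series, [x^3] g = -5/6; multiply by 3! = 6 to get -5.

-5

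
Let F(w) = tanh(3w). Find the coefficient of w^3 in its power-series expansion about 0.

[w^0] = 0;  [w^1] = 3;  [w^2] = 0;  [w^3] = -9.
So c_3 = F′′′(0)/3! = -9.

-9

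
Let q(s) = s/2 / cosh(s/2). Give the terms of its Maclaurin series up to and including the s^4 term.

-s^3/16 + s/2

Write the quotient as an unknown series and match coefficients against numerator = denominator · series.
q(0) = 0
q′(0) = 1/2
q′′(0) = 0
q′′′(0) = -3/8
q^(4)(0) = 0
Dividing each by k! gives the coefficients c_0, ..., c_4.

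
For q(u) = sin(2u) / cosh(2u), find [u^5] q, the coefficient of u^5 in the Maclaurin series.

48/5

Divide the numerator series by the denominator series (power-series long division).
q(0) = 0
q′(0) = 2
q′′(0) = 0
q′′′(0) = -32
q^(4)(0) = 0
q^(5)(0) = 1152
Then c_k = q^(k)(0)/k! gives each Taylor coefficient.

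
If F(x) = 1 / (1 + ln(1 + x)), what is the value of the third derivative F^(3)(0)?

-14

Write 1/(1+u) = 1 - u + u^2 - u^3 + ... and substitute the series for u.
From the series, [x^3] F = -7/3; multiply by 3! = 6 to get -14.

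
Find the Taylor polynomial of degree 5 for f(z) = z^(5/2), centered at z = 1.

f(1) = 1
f′(1) = 5/2
f′′(1) = 15/4
f′′′(1) = 15/8
f^(4)(1) = -15/16
f^(5)(1) = 45/32

3*(z - 1)^5/256 - 5*(z - 1)^4/128 + 5*(z - 1)^3/16 + 15*(z - 1)^2/8 + 5*(z - 1)/2 + 1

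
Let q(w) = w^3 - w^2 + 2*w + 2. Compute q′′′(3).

6

Compute the successive derivatives at the expansion point and divide by k!.
From the series, [(w - 3)^3] q = 1; multiply by 3! = 6 to get 6.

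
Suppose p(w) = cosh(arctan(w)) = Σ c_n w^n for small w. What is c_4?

-7/24

Let u equal the inner series; expand the outer function in u and truncate.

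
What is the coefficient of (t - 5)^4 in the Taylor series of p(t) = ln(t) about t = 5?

Use the known series and substitute for the argument.
[(t - 5)^0] = ln(5);  [(t - 5)^1] = 1/5;  [(t - 5)^2] = -1/50;  [(t - 5)^3] = 1/375;  [(t - 5)^4] = -1/2500.

-1/2500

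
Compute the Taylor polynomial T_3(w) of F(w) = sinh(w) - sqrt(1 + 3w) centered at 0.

Combine the two series term by term.
F(0) = -1
F′(0) = -1/2
F′′(0) = 9/4
F′′′(0) = -73/8
Then c_k = F^(k)(0)/k! gives each Taylor coefficient.

-73*w^3/48 + 9*w^2/8 - w/2 - 1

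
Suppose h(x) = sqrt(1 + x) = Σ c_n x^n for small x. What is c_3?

1/16

[x^0] = 1;  [x^1] = 1/2;  [x^2] = -1/8;  [x^3] = 1/16.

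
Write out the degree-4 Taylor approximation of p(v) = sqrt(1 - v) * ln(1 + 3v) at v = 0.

Write out both Maclaurin series and multiply, keeping only the needed powers.
p(0) = 0
p′(0) = 3
p′′(0) = -12
p′′′(0) = 261/4
p^(4)(0) = -585

-195*v^4/8 + 87*v^3/8 - 6*v^2 + 3*v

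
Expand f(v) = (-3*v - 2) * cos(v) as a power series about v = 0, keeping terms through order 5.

-v^5/8 - v^4/12 + 3*v^3/2 + v^2 - 3*v - 2

Multiply each power in the prefactor through the base expansion.
f(0) = -2
f′(0) = -3
f′′(0) = 2
f′′′(0) = 9
f^(4)(0) = -2
f^(5)(0) = -15
Then c_k = f^(k)(0)/k! gives each Taylor coefficient.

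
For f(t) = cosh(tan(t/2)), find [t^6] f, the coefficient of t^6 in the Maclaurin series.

59/15360

Plug the Maclaurin series of the inner function into that of the outer and collect terms.
f(0) = 1
f′(0) = 0
f′′(0) = 1/4
f′′′(0) = 0
f^(4)(0) = 9/16
f^(5)(0) = 0
f^(6)(0) = 177/64
So c_6 = f^(6)(0)/6! = 59/15360.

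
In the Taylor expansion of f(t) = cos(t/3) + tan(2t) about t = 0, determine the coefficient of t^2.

Expand each term separately and add.
f(0) = 1
f′(0) = 2
f′′(0) = -1/9
The Taylor polynomial is Σ f^(k)(0)/k! · t^k.

-1/18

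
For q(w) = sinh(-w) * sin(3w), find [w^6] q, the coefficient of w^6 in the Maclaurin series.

Take the Cauchy product of the two expansions.
So c_6 = q^(6)(0)/6! = -13/10.

-13/10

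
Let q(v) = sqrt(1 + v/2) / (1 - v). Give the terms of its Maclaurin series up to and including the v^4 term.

2507*v^4/2048 + 157*v^3/128 + 39*v^2/32 + 5*v/4 + 1

Multiply the two series term by term and collect like powers.
q(0) = 1
q′(0) = 5/4
q′′(0) = 39/16
q′′′(0) = 471/64
q^(4)(0) = 7521/256
Dividing each by k! gives the coefficients c_0, ..., c_4.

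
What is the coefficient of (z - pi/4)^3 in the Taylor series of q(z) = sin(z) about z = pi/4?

-sqrt(2)/12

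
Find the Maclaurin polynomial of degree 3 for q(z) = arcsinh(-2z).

4*z^3/3 - 2*z

[z^0] = 0;  [z^1] = -2;  [z^2] = 0;  [z^3] = 4/3.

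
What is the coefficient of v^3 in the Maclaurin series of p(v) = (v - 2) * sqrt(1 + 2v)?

Shift and add copies of the series according to the polynomial's terms.
So c_3 = p′′′(0)/3! = -3/2.

-3/2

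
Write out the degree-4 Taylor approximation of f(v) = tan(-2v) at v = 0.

f(0) = 0
f′(0) = -2
f′′(0) = 0
f′′′(0) = -16
f^(4)(0) = 0
The Taylor polynomial is Σ f^(k)(0)/k! · v^k.

-8*v^3/3 - 2*v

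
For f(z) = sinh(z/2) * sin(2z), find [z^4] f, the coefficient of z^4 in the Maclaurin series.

Take the Cauchy product of the two expansions.
[z^0] = 0;  [z^1] = 0;  [z^2] = 1;  [z^3] = 0;  [z^4] = -5/8.

-5/8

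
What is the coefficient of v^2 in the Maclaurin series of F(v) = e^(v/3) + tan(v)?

Combine the two series term by term.
F(0) = 1
F′(0) = 4/3
F′′(0) = 1/9
So c_2 = F′′(0)/2! = 1/18.

1/18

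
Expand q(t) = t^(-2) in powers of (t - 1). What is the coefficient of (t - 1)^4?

Differentiate repeatedly and evaluate at the center.
q(1) = 1
q′(1) = -2
q′′(1) = 6
q′′′(1) = -24
q^(4)(1) = 120
Dividing each by k! gives the coefficients c_0, ..., c_4.

5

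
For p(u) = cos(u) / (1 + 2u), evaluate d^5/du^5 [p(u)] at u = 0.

Write out both Maclaurin series and multiply, keeping only the needed powers.
From the series, [u^5] p = -337/12; multiply by 5! = 120 to get -3370.

-3370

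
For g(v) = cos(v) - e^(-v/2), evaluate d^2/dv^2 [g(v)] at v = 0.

Combine the two series term by term.
The coefficient of v^2 in the expansion is -5/8, so g′′(0) = 2! * (-5/8) = -5/4.

-5/4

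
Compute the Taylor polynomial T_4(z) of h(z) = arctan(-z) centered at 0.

z^3/3 - z

Differentiate repeatedly and evaluate at the center.
h(0) = 0
h′(0) = -1
h′′(0) = 0
h′′′(0) = 2
h^(4)(0) = 0
The Taylor polynomial is Σ h^(k)(0)/k! · z^k.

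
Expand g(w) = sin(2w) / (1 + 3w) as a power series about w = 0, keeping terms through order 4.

-50*w^4 + 50*w^3/3 - 6*w^2 + 2*w

Multiply the two series term by term and collect like powers.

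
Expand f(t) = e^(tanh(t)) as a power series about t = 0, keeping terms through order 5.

-t^5/40 - 7*t^4/24 - t^3/6 + t^2/2 + t + 1

Substitute the inner expansion into the outer series and collect powers.
[t^0] = 1;  [t^1] = 1;  [t^2] = 1/2;  [t^3] = -1/6;  [t^4] = -7/24;  [t^5] = -1/40.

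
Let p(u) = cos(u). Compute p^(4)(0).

1

Apply the Taylor formula c_k = f^(k)(a)/k!.
The coefficient of u^4 in the expansion is 1/24, so p^(4)(0) = 4! * (1/24) = 1.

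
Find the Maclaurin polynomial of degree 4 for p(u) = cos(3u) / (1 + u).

Multiply the two series term by term and collect like powers.

-u^4/8 + 7*u^3/2 - 7*u^2/2 - u + 1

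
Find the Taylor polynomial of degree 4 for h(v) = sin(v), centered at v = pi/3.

sqrt(3)*(v - pi/3)^4/48 - (v - pi/3)^3/12 - sqrt(3)*(v - pi/3)^2/4 + (v - pi/3)/2 + sqrt(3)/2

h(pi/3) = sqrt(3)/2
h′(pi/3) = 1/2
h′′(pi/3) = -sqrt(3)/2
h′′′(pi/3) = -1/2
h^(4)(pi/3) = sqrt(3)/2
The Taylor polynomial is Σ h^(k)(pi/3)/k! · (v - pi/3)^k.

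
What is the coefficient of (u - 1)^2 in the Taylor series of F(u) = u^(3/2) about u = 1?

3/8

Apply the Taylor formula c_k = f^(k)(a)/k!.
[(u - 1)^0] = 1;  [(u - 1)^1] = 3/2;  [(u - 1)^2] = 3/8.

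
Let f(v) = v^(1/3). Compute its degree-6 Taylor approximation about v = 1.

-154*(v - 1)^6/6561 + 22*(v - 1)^5/729 - 10*(v - 1)^4/243 + 5*(v - 1)^3/81 - (v - 1)^2/9 + (v - 1)/3 + 1

f(1) = 1
f′(1) = 1/3
f′′(1) = -2/9
f′′′(1) = 10/27
f^(4)(1) = -80/81
f^(5)(1) = 880/243
f^(6)(1) = -12320/729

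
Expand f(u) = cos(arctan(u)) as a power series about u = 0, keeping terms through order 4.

Let u equal the inner series; expand the outer function in u and truncate.
f(0) = 1
f′(0) = 0
f′′(0) = -1
f′′′(0) = 0
f^(4)(0) = 9

3*u^4/8 - u^2/2 + 1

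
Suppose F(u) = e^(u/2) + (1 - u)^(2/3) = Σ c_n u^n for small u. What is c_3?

-37/1296

Expand each term separately and add.
F(0) = 2
F′(0) = -1/6
F′′(0) = 1/36
F′′′(0) = -37/216
Dividing each by k! gives the coefficients c_0, ..., c_3.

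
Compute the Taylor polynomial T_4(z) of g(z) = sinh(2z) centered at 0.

Use the known series and substitute for the argument.

4*z^3/3 + 2*z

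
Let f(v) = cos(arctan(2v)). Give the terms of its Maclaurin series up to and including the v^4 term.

Compose series: expand the inner function first, then feed it into the outer expansion.
f(0) = 1
f′(0) = 0
f′′(0) = -4
f′′′(0) = 0
f^(4)(0) = 144
Dividing each by k! gives the coefficients c_0, ..., c_4.

6*v^4 - 2*v^2 + 1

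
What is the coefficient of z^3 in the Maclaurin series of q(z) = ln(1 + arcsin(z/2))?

1/16

Let u equal the inner series; expand the outer function in u and truncate.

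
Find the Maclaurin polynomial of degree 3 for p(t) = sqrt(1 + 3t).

27*t^3/16 - 9*t^2/8 + 3*t/2 + 1

p(0) = 1
p′(0) = 3/2
p′′(0) = -9/4
p′′′(0) = 81/8
The Taylor polynomial is Σ p^(k)(0)/k! · t^k.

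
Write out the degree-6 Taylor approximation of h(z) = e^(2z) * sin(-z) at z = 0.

Write out both Maclaurin series and multiply, keeping only the needed powers.
h(0) = 0
h′(0) = -1
h′′(0) = -4
h′′′(0) = -11
h^(4)(0) = -24
h^(5)(0) = -41
h^(6)(0) = -44
Then c_k = h^(k)(0)/k! gives each Taylor coefficient.

-11*z^6/180 - 41*z^5/120 - z^4 - 11*z^3/6 - 2*z^2 - z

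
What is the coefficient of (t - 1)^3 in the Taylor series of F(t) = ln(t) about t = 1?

1/3

c_3 = F′′′(1)/3! = 1/3.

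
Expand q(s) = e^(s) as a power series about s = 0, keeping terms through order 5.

[s^0] = 1;  [s^1] = 1;  [s^2] = 1/2;  [s^3] = 1/6;  [s^4] = 1/24;  [s^5] = 1/120.

s^5/120 + s^4/24 + s^3/6 + s^2/2 + s + 1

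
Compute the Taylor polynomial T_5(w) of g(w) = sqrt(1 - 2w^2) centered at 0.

-w^4/2 - w^2 + 1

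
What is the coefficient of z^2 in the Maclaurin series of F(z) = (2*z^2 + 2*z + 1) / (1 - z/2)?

13/4

Shift and add copies of the series according to the polynomial's terms.
F(0) = 1
F′(0) = 5/2
F′′(0) = 13/2
Dividing each by k! gives the coefficients c_0, ..., c_2.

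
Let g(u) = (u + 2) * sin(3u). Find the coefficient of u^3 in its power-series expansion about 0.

-9

Shift and add copies of the series according to the polynomial's terms.
g(0) = 0
g′(0) = 6
g′′(0) = 6
g′′′(0) = -54
So c_3 = g′′′(0)/3! = -9.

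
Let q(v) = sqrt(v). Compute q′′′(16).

From the series, [(v - 16)^3] q = 1/16384; multiply by 3! = 6 to get 3/8192.

3/8192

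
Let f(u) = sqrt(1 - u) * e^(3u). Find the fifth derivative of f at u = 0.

-2499/32

Write out both Maclaurin series and multiply, keeping only the needed powers.
From the series, [u^5] f = -833/1280; multiply by 5! = 120 to get -2499/32.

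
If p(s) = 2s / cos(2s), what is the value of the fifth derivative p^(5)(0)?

Write the quotient as an unknown series and match coefficients against numerator = denominator · series.
The coefficient of s^5 in the expansion is 20/3, so p^(5)(0) = 5! * (20/3) = 800.

800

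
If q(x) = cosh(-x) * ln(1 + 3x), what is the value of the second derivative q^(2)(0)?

Write out both Maclaurin series and multiply, keeping only the needed powers.
The coefficient of x^2 in the expansion is -9/2, so q′′(0) = 2! * (-9/2) = -9.

-9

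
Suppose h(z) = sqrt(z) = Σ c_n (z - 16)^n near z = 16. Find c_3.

1/16384

Use the known series and substitute for the argument.
h(16) = 4
h′(16) = 1/8
h′′(16) = -1/256
h′′′(16) = 3/8192
So c_3 = h′′′(16)/3! = 1/16384.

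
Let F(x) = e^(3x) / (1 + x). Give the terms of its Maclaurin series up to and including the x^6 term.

29*x^6/80 + 13*x^5/20 + 11*x^4/8 + 2*x^3 + 5*x^2/2 + 2*x + 1

Multiply the two series term by term and collect like powers.
F(0) = 1
F′(0) = 2
F′′(0) = 5
F′′′(0) = 12
F^(4)(0) = 33
F^(5)(0) = 78
F^(6)(0) = 261
Dividing each by k! gives the coefficients c_0, ..., c_6.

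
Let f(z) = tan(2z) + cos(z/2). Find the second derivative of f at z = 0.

-1/4

Combine the two series term by term.
From the series, [z^2] f = -1/8; multiply by 2! = 2 to get -1/4.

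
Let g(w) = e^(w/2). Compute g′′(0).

Use the known series and substitute for the argument.
The coefficient of w^2 in the expansion is 1/8, so g′′(0) = 2! * (1/8) = 1/4.

1/4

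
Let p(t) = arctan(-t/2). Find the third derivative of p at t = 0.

1/4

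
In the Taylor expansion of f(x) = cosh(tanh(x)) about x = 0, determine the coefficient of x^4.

Plug the Maclaurin series of the inner function into that of the outer and collect terms.
So c_4 = f^(4)(0)/4! = -7/24.

-7/24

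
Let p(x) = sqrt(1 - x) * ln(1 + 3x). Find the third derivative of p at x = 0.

261/4

Write out both Maclaurin series and multiply, keeping only the needed powers.
From the series, [x^3] p = 87/8; multiply by 3! = 6 to get 261/4.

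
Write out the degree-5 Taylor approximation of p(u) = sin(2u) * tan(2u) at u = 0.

8*u^4/3 + 4*u^2

Write out both Maclaurin series and multiply, keeping only the needed powers.
[u^0] = 0;  [u^1] = 0;  [u^2] = 4;  [u^3] = 0;  [u^4] = 8/3;  [u^5] = 0.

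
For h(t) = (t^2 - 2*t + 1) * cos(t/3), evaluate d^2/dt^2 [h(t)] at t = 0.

17/9

Multiply each power in the prefactor through the base expansion.
The coefficient of t^2 in the expansion is 17/18, so h′′(0) = 2! * (17/18) = 17/9.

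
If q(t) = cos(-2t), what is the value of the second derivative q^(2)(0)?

From the series, [t^2] q = -2; multiply by 2! = 2 to get -4.

-4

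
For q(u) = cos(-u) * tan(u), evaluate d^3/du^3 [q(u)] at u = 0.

Write out both Maclaurin series and multiply, keeping only the needed powers.
The coefficient of u^3 in the expansion is -1/6, so q′′′(0) = 3! * (-1/6) = -1.

-1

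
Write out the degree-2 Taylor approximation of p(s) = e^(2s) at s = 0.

[s^0] = 1;  [s^1] = 2;  [s^2] = 2.

2*s^2 + 2*s + 1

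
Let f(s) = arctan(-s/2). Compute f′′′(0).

1/4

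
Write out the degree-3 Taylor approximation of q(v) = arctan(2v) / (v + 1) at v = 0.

Multiply the numerator's expansion by the denominator's geometric series.
[v^0] = 0;  [v^1] = 2;  [v^2] = -2;  [v^3] = -2/3.

-2*v^3/3 - 2*v^2 + 2*v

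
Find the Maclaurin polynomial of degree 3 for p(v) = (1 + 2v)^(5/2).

Use the known series and substitute for the argument.
p(0) = 1
p′(0) = 5
p′′(0) = 15
p′′′(0) = 15
The Taylor polynomial is Σ p^(k)(0)/k! · v^k.

5*v^3/2 + 15*v^2/2 + 5*v + 1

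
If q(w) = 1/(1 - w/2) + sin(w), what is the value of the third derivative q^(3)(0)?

-1/4

Add the two expansions coefficient-wise.
The coefficient of w^3 in the expansion is -1/24, so q′′′(0) = 3! * (-1/24) = -1/4.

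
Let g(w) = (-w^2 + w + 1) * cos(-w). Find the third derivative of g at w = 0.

Shift and add copies of the series according to the polynomial's terms.
The coefficient of w^3 in the expansion is -1/2, so g′′′(0) = 3! * (-1/2) = -3.

-3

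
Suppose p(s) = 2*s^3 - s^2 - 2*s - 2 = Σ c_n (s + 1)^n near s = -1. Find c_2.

-7

[(s + 1)^0] = -3;  [(s + 1)^1] = 6;  [(s + 1)^2] = -7.
So c_2 = p′′(-1)/2! = -7.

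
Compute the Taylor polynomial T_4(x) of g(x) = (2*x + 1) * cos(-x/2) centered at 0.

x^4/384 - x^3/4 - x^2/8 + 2*x + 1

Distribute the polynomial across the series and collect like powers.
g(0) = 1
g′(0) = 2
g′′(0) = -1/4
g′′′(0) = -3/2
g^(4)(0) = 1/16
The Taylor polynomial is Σ g^(k)(0)/k! · x^k.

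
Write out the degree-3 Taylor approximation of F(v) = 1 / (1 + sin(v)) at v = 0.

Use the geometric series for the reciprocal, then substitute.
F(0) = 1
F′(0) = -1
F′′(0) = 2
F′′′(0) = -5
Then c_k = F^(k)(0)/k! gives each Taylor coefficient.

-5*v^3/6 + v^2 - v + 1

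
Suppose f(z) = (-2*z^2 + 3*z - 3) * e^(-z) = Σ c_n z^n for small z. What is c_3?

Shift and add copies of the series according to the polynomial's terms.
f(0) = -3
f′(0) = 6
f′′(0) = -13
f′′′(0) = 24
So c_3 = f′′′(0)/3! = 4.

4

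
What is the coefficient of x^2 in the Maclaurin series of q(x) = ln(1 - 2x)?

-2

Apply the Taylor formula c_k = f^(k)(a)/k!.
q(0) = 0
q′(0) = -2
q′′(0) = -4
So c_2 = q′′(0)/2! = -2.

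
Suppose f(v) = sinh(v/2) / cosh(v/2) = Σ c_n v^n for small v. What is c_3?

-1/24

Write the quotient as an unknown series and match coefficients against numerator = denominator · series.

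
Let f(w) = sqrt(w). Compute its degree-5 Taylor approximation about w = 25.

f(25) = 5
f′(25) = 1/10
f′′(25) = -1/500
f′′′(25) = 3/25000
f^(4)(25) = -3/250000
f^(5)(25) = 21/12500000

7*(w - 25)^5/500000000 - (w - 25)^4/2000000 + (w - 25)^3/50000 - (w - 25)^2/1000 + (w - 25)/10 + 5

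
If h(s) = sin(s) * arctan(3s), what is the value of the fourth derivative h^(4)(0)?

Take the Cauchy product of the two expansions.
From the series, [s^4] h = -19/2; multiply by 4! = 24 to get -228.

-228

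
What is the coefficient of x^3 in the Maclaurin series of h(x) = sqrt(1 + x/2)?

1/128

c_3 = h′′′(0)/3! = 1/128.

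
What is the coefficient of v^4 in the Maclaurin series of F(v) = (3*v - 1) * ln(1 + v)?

Shift and add copies of the series according to the polynomial's terms.
[v^0] = 0;  [v^1] = -1;  [v^2] = 7/2;  [v^3] = -11/6;  [v^4] = 5/4.

5/4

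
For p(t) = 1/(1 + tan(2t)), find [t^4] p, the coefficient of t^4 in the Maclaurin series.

80/3

Let u equal the inner series; expand the outer function in u and truncate.
p(0) = 1
p′(0) = -2
p′′(0) = 8
p′′′(0) = -64
p^(4)(0) = 640
The Taylor polynomial is Σ p^(k)(0)/k! · t^k.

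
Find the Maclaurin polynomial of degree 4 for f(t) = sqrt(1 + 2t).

[t^0] = 1;  [t^1] = 1;  [t^2] = -1/2;  [t^3] = 1/2;  [t^4] = -5/8.

-5*t^4/8 + t^3/2 - t^2/2 + t + 1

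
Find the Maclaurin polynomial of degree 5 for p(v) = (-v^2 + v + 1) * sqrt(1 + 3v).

Shift and add copies of the series according to the polynomial's terms.
p(0) = 1
p′(0) = 5/2
p′′(0) = -5/4
p′′′(0) = -45/8
p^(4)(0) = -135/16
p^(5)(0) = 6885/32
Then c_k = p^(k)(0)/k! gives each Taylor coefficient.

459*v^5/256 - 45*v^4/128 - 15*v^3/16 - 5*v^2/8 + 5*v/2 + 1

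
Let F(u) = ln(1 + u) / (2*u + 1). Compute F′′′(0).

32

Expand 1/(denominator) as a geometric series and multiply by the numerator's series.
The coefficient of u^3 in the expansion is 16/3, so F′′′(0) = 3! * (16/3) = 32.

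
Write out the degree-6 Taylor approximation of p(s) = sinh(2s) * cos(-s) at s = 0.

-19*s^5/60 + s^3/3 + 2*s

Expand each factor separately, then convolve coefficients.
p(0) = 0
p′(0) = 2
p′′(0) = 0
p′′′(0) = 2
p^(4)(0) = 0
p^(5)(0) = -38
p^(6)(0) = 0
Dividing each by k! gives the coefficients c_0, ..., c_6.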